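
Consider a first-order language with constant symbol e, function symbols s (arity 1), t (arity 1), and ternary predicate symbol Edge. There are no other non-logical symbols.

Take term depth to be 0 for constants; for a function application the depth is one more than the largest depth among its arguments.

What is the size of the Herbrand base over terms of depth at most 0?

First count ground terms of depth ≤ 0.
Write N_k for the number of ground terms of depth ≤ k. A term of depth ≤ k is either a constant or a function symbol applied to arguments of depth ≤ k−1, so N_k = 1 + N_{k-1} + N_{k-1}.
N_0 = 1
Explicitly: e.
So |H| = 1.
Each predicate of arity r yields |H|^r ground atoms (one per choice of an r-tuple from H):
  Edge: 1^3 = 1
Total ground atoms: 1.

1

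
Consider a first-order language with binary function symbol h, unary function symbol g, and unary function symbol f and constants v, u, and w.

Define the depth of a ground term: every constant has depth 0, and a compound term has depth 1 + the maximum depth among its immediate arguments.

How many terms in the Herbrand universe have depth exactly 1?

15

Count level by level. With function symbols h/2, g/1, f/1, the terms of depth ≤ k are the 3 constants together with each function applied to depth-≤(k−1) tuples, so N_k = 3 + N_{k-1}^2 + N_{k-1} + N_{k-1}.
N_0 = 3
N_1 = 3 + 3^2 + 3 + 3 = 18
Terms of depth exactly 1: N_1 − N_0 = 18 − 3 = 15.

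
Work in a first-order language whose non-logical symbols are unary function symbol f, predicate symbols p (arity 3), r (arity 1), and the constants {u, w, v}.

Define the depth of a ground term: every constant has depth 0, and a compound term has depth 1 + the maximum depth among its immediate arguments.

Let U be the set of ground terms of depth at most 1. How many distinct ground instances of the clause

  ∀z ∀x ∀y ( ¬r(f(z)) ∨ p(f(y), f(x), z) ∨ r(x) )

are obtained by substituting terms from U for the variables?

Ground terms of depth ≤ 1:
  Count level by level. With function symbols f/1, the terms of depth ≤ k are the 3 constants together with each function applied to depth-≤(k−1) tuples, so N_k = 3 + N_{k-1}.
  N_0 = 3
  N_1 = 3 + 3 = 6
  Explicitly: u, w, v, f(u), f(w), f(v).
So there are 6 ground terms available for substitution.
There are 3 variables to instantiate (z, x, y), each occurring in at least one literal, so different choices give different ground instances.
Number of ground instances = 6^3 = 216.

216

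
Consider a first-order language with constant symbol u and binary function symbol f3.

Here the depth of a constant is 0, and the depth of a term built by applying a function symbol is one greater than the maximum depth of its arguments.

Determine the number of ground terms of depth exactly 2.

3

Let N_k = |{terms of depth ≤ k}|. Then N_0 = 1 and N_k = 1 + N_{k-1}^2 for k ≥ 1 (one summand per function symbol, arity giving the exponent).
N_0 = 1
N_1 = 1 + 1^2 = 2
N_2 = 1 + 2^2 = 5
Terms of depth exactly 2: N_2 − N_1 = 5 − 2 = 3.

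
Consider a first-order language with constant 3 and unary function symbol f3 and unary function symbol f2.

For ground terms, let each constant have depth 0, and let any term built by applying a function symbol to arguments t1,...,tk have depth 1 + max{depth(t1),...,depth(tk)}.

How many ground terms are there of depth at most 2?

Write N_k for the number of ground terms of depth ≤ k. A term of depth ≤ k is either a constant or a function symbol applied to arguments of depth ≤ k−1, so N_k = 1 + N_{k-1} + N_{k-1}.
N_0 = 1
N_1 = 1 + 1 + 1 = 3
N_2 = 1 + 3 + 3 = 7
Explicitly: 3, f3(3), f3(f3(3)), f3(f2(3)), f2(3), f2(f3(3)), f2(f2(3)).

7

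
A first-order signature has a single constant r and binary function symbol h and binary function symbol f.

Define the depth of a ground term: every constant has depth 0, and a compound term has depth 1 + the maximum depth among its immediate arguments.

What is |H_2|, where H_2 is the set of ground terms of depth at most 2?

19

Count level by level. With function symbols h/2, f/2, the terms of depth ≤ k are the 1 constant together with each function applied to depth-≤(k−1) tuples, so N_k = 1 + N_{k-1}^2 + N_{k-1}^2.
N_0 = 1
N_1 = 1 + 1^2 + 1^2 = 3
N_2 = 1 + 3^2 + 3^2 = 19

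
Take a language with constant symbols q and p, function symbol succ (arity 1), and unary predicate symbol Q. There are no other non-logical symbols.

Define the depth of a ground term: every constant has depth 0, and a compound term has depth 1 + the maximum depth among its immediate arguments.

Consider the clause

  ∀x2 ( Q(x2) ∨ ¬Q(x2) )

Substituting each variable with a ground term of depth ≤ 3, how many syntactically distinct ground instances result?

8

Ground terms of depth ≤ 3:
  Let N_k count ground terms of depth at most k. Each non-constant term of depth ≤ k is some function symbol applied to depth-≤(k−1) arguments, giving N_k = 2 + N_{k-1}.
  N_0 = 2
  N_1 = 2 + 2 = 4
  N_2 = 2 + 4 = 6
  N_3 = 2 + 6 = 8
  Explicitly: q, p, succ(q), succ(p), succ(succ(q)), succ(succ(p)), succ(succ(succ(q))), succ(succ(succ(p))).
So there are 8 ground terms available for substitution.
The body mentions the single quantified variable x2; since ground terms form a free algebra, no two substitutions collapse to the same formula.
Number of ground instances = 8.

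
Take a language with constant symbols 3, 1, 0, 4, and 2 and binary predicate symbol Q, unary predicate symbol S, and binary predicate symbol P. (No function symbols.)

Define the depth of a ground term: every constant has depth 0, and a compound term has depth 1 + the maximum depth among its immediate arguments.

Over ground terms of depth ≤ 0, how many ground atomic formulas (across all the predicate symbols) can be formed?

First count ground terms of depth ≤ 0.
With no function symbols every ground term is a constant, so there are exactly 5 ground terms at every depth bound.
N_0 = 5
So |H| = 5.
A ground atom is a predicate applied to a tuple of terms from H, so the count is the sum over predicates of |H|^arity:
  Q: 5^2 = 25;  S: 5;  P: 5^2 = 25
Total ground atoms: 25 + 5 + 25 = 55.

55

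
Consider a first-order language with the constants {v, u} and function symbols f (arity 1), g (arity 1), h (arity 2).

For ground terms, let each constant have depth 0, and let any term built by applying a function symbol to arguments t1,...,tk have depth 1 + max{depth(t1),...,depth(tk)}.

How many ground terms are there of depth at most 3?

Let N_k count ground terms of depth at most k. Each non-constant term of depth ≤ k is some function symbol applied to depth-≤(k−1) arguments, giving N_k = 2 + N_{k-1} + N_{k-1} + N_{k-1}^2.
N_0 = 2
N_1 = 2 + 2 + 2 + 2^2 = 10
N_2 = 2 + 10 + 10 + 10^2 = 122
N_3 = 2 + 122 + 122 + 122^2 = 15130

15130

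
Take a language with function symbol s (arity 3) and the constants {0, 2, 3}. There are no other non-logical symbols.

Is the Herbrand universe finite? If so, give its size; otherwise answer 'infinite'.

The signature has at least one function symbol (s, arity 3) and at least one constant (0).
Iterating s gives infinitely many distinct ground terms: 0, s(0, 0, 0), s(s(0, 0, 0), s(0, 0, 0), s(0, 0, 0)), ...
So the Herbrand universe is infinite.

infinite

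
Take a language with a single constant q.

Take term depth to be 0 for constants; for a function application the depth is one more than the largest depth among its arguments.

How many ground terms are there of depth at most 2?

With no function symbols every ground term is a constant, so there is exactly 1 ground term at every depth bound.
N_0 = 1
N_1 = 1
N_2 = 1
Explicitly: q.

1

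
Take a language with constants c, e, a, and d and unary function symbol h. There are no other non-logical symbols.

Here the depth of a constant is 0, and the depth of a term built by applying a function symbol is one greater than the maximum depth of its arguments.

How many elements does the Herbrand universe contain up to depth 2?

Let N_k = |{terms of depth ≤ k}|. Then N_0 = 4 and N_k = 4 + N_{k-1} for k ≥ 1 (one summand per function symbol, arity giving the exponent).
N_0 = 4
N_1 = 4 + 4 = 8
N_2 = 4 + 8 = 12
Explicitly: c, e, a, d, h(c), h(e), h(a), h(d), h(h(c)), h(h(e)), h(h(a)), h(h(d)).

12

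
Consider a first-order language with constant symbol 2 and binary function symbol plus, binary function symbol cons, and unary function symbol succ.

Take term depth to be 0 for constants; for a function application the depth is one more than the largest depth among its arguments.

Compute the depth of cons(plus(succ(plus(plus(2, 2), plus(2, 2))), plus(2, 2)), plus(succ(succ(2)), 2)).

depth(plus(2, 2)) = 1 + max(0, 0) = 1
depth(plus(plus(2, 2), plus(2, 2))) = 1 + max(1, 1) = 2
depth(succ(plus(plus(2, 2), plus(2, 2)))) = 1 + depth(plus(plus(2, 2), plus(2, 2))) = 1 + 2 = 3
depth(plus(succ(plus(plus(2, 2), plus(2, 2))), plus(2, 2))) = 1 + max(3, 1) = 4
depth(succ(2)) = 1 + depth(2) = 1 + 0 = 1
depth(succ(succ(2))) = 1 + depth(succ(2)) = 1 + 1 = 2
depth(plus(succ(succ(2)), 2)) = 1 + max(2, 0) = 3
depth(cons(plus(succ(plus(plus(2, 2), plus(2, 2))), plus(2, 2)), plus(succ(succ(2)), 2))) = 1 + max(4, 3) = 5

5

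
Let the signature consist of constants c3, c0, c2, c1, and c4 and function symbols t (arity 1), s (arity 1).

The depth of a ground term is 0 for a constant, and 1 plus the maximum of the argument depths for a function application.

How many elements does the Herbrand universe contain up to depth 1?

15

Let N_k = |{terms of depth ≤ k}|. Then N_0 = 5 and N_k = 5 + N_{k-1} + N_{k-1} for k ≥ 1 (one summand per function symbol, arity giving the exponent).
N_0 = 5
N_1 = 5 + 5 + 5 = 15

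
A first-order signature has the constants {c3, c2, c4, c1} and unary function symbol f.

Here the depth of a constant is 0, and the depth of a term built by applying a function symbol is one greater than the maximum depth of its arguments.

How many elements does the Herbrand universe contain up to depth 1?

If N_k denotes the number of depth-≤k ground terms, the 4 constants give N_0 = 4, and each function symbol of arity r contributes N_{k-1}^r new terms at level k: N_k = 4 + N_{k-1}.
N_0 = 4
N_1 = 4 + 4 = 8
Explicitly: c3, c2, c4, c1, f(c3), f(c2), f(c4), f(c1).

8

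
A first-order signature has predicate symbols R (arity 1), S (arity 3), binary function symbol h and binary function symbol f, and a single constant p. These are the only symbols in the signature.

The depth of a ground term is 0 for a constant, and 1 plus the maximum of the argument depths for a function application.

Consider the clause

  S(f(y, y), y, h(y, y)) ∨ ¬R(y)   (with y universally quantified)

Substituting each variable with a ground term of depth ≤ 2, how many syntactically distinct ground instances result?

19

Ground terms of depth ≤ 2:
  Write N_k for the number of ground terms of depth ≤ k. A term of depth ≤ k is either a constant or a function symbol applied to arguments of depth ≤ k−1, so N_k = 1 + N_{k-1}^2 + N_{k-1}^2.
  N_0 = 1
  N_1 = 1 + 1^2 + 1^2 = 3
  N_2 = 1 + 3^2 + 3^2 = 19
So there are 19 ground terms available for substitution.
The body mentions the single quantified variable y; since ground terms form a free algebra, no two substitutions collapse to the same formula.
Number of ground instances = 19.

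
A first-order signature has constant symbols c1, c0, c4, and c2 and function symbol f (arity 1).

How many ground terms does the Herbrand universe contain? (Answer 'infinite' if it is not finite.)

infinite

The signature has at least one function symbol (f, arity 1) and at least one constant (c1).
Iterating f gives infinitely many distinct ground terms: c1, f(c1), f(f(c1)), ...
So the Herbrand universe is infinite.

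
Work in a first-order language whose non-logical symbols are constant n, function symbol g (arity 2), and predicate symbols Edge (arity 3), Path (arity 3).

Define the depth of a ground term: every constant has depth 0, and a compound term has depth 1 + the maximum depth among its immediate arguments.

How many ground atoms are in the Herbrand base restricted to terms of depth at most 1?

First count ground terms of depth ≤ 1.
Count level by level. With function symbols g/2, the terms of depth ≤ k are the 1 constant together with each function applied to depth-≤(k−1) tuples, so N_k = 1 + N_{k-1}^2.
N_0 = 1
N_1 = 1 + 1^2 = 2
Explicitly: n, g(n, n).
So |H| = 2.
For each predicate symbol, the number of ground atoms is |H| raised to its arity; summing:
  Edge: 2^3 = 8;  Path: 2^3 = 8
Total ground atoms: 8 + 8 = 16.

16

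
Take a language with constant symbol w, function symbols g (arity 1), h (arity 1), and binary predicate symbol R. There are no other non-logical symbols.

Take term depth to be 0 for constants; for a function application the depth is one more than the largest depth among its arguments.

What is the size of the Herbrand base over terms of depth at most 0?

1

First count ground terms of depth ≤ 0.
If N_k denotes the number of depth-≤k ground terms, the 1 constant gives N_0 = 1, and each function symbol of arity r contributes N_{k-1}^r new terms at level k: N_k = 1 + N_{k-1} + N_{k-1}.
N_0 = 1
Explicitly: w.
So |H| = 1.
For each predicate symbol, the number of ground atoms is |H| raised to its arity; summing:
  R: 1^2 = 1
Total ground atoms: 1.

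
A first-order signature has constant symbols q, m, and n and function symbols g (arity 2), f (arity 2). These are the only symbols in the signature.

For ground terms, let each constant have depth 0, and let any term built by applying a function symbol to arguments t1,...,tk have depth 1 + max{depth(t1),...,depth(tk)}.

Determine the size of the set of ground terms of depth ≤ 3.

1566453

If N_k denotes the number of depth-≤k ground terms, the 3 constants give N_0 = 3, and each function symbol of arity r contributes N_{k-1}^r new terms at level k: N_k = 3 + N_{k-1}^2 + N_{k-1}^2.
N_0 = 3
N_1 = 3 + 3^2 + 3^2 = 21
N_2 = 3 + 21^2 + 21^2 = 885
N_3 = 3 + 885^2 + 885^2 = 1566453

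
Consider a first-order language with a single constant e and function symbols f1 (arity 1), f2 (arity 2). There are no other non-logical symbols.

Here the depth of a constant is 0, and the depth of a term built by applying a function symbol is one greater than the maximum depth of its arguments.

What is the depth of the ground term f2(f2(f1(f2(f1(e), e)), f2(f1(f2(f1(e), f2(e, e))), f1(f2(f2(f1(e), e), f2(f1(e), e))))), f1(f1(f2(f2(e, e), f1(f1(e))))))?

7

depth(f1(e)) = 1 + depth(e) = 1 + 0 = 1
depth(f2(f1(e), e)) = 1 + max(1, 0) = 2
depth(f1(f2(f1(e), e))) = 1 + depth(f2(f1(e), e)) = 1 + 2 = 3
depth(f2(e, e)) = 1 + max(0, 0) = 1
depth(f2(f1(e), f2(e, e))) = 1 + max(1, 1) = 2
depth(f1(f2(f1(e), f2(e, e)))) = 1 + depth(f2(f1(e), f2(e, e))) = 1 + 2 = 3
depth(f2(f2(f1(e), e), f2(f1(e), e))) = 1 + max(2, 2) = 3
depth(f1(f2(f2(f1(e), e), f2(f1(e), e)))) = 1 + depth(f2(f2(f1(e), e), f2(f1(e), e))) = 1 + 3 = 4
depth(f2(f1(f2(f1(e), f2(e, e))), f1(f2(f2(f1(e), e), f2(f1(e), e))))) = 1 + max(3, 4) = 5
depth(f2(f1(f2(f1(e), e)), f2(f1(f2(f1(e), f2(e, e))), f1(f2(f2(f1(e), e), f2(f1(e), e)))))) = 1 + max(3, 5) = 6
depth(f1(f1(e))) = 1 + depth(f1(e)) = 1 + 1 = 2
depth(f2(f2(e, e), f1(f1(e)))) = 1 + max(1, 2) = 3
depth(f1(f2(f2(e, e), f1(f1(e))))) = 1 + depth(f2(f2(e, e), f1(f1(e)))) = 1 + 3 = 4
depth(f1(f1(f2(f2(e, e), f1(f1(e)))))) = 1 + depth(f1(f2(f2(e, e), f1(f1(e))))) = 1 + 4 = 5
depth(f2(f2(f1(f2(f1(e), e)), f2(f1(f2(f1(e), f2(e, e))), f1(f2(f2(f1(e), e), f2(f1(e), e))))), f1(f1(f2(f2(e, e), f1(f1(e))))))) = 1 + max(6, 5) = 7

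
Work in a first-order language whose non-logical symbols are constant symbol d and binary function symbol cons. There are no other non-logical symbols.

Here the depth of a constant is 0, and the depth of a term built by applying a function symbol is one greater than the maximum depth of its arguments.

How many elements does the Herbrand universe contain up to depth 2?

Let N_k count ground terms of depth at most k. Each non-constant term of depth ≤ k is some function symbol applied to depth-≤(k−1) arguments, giving N_k = 1 + N_{k-1}^2.
N_0 = 1
N_1 = 1 + 1^2 = 2
N_2 = 1 + 2^2 = 5

5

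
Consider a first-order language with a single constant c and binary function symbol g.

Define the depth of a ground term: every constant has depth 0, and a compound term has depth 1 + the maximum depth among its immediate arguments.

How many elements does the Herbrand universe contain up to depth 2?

5

Write N_k for the number of ground terms of depth ≤ k. A term of depth ≤ k is either a constant or a function symbol applied to arguments of depth ≤ k−1, so N_k = 1 + N_{k-1}^2.
N_0 = 1
N_1 = 1 + 1^2 = 2
N_2 = 1 + 2^2 = 5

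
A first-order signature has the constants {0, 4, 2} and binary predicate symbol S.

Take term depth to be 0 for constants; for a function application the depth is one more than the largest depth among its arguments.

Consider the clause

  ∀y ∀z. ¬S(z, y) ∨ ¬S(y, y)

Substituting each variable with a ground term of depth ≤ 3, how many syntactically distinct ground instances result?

9

Ground terms of depth ≤ 3:
  With no function symbols every ground term is a constant, so there are exactly 3 ground terms at every depth bound.
  N_0 = 3
  N_1 = 3
  N_2 = 3
  N_3 = 3
  Explicitly: 0, 4, 2.
So there are 3 ground terms available for substitution.
Each of y, z ranges independently over the available ground terms, and distinct assignments produce distinct instances.
Number of ground instances = 3^2 = 9.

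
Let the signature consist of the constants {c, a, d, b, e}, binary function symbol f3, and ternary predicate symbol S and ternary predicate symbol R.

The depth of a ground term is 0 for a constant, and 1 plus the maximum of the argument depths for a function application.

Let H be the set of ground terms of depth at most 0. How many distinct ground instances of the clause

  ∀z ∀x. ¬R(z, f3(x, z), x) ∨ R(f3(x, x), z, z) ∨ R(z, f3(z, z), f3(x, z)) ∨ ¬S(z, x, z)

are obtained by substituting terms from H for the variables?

25

Ground terms of depth ≤ 0:
  Write N_k for the number of ground terms of depth ≤ k. A term of depth ≤ k is either a constant or a function symbol applied to arguments of depth ≤ k−1, so N_k = 5 + N_{k-1}^2.
  N_0 = 5
So there are 5 ground terms available for substitution.
The body mentions every one of the 2 quantified variables; since ground terms form a free algebra, no two substitutions collapse to the same formula.
Number of ground instances = 5^2 = 25.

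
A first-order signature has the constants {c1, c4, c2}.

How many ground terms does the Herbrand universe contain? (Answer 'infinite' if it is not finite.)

3

There are no function symbols, so every ground term is one of the 3 constants.
The Herbrand universe is {c1, c4, c2}, which is finite with 3 elements.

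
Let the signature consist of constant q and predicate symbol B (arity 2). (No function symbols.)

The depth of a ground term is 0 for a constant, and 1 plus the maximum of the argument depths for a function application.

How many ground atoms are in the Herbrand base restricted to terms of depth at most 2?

First count ground terms of depth ≤ 2.
With no function symbols every ground term is a constant, so there is exactly 1 ground term at every depth bound.
N_0 = 1
N_1 = 1
N_2 = 1
So |H| = 1.
Each predicate of arity r yields |H|^r ground atoms (one per choice of an r-tuple from H):
  B: 1^2 = 1
Total ground atoms: 1.

1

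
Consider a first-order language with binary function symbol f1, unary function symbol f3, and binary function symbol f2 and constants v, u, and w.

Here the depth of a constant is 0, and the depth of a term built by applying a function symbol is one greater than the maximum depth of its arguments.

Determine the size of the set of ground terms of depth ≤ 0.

Let N_k count ground terms of depth at most k. Each non-constant term of depth ≤ k is some function symbol applied to depth-≤(k−1) arguments, giving N_k = 3 + N_{k-1}^2 + N_{k-1} + N_{k-1}^2.
N_0 = 3
Explicitly: v, u, w.

3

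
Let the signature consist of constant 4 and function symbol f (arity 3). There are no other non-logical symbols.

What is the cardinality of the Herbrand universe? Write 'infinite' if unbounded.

The signature has at least one function symbol (f, arity 3) and at least one constant (4).
Iterating f gives infinitely many distinct ground terms: 4, f(4, 4, 4), f(f(4, 4, 4), f(4, 4, 4), f(4, 4, 4)), ...
So the Herbrand universe is infinite.

infinite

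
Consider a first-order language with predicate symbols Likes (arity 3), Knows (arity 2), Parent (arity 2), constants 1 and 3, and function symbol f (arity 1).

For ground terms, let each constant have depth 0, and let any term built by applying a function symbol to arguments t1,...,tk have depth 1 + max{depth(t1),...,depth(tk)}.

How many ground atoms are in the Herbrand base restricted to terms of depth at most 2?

288

First count ground terms of depth ≤ 2.
Let N_k = |{terms of depth ≤ k}|. Then N_0 = 2 and N_k = 2 + N_{k-1} for k ≥ 1 (one summand per function symbol, arity giving the exponent).
N_0 = 2
N_1 = 2 + 2 = 4
N_2 = 2 + 4 = 6
So |H| = 6.
Each predicate of arity r yields |H|^r ground atoms (one per choice of an r-tuple from H):
  Likes: 6^3 = 216;  Knows: 6^2 = 36;  Parent: 6^2 = 36
Total ground atoms: 216 + 36 + 36 = 288.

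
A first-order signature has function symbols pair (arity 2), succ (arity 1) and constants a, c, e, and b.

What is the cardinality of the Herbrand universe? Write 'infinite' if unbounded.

The signature has at least one function symbol (pair, arity 2) and at least one constant (a).
Iterating pair gives infinitely many distinct ground terms: a, pair(a, a), pair(pair(a, a), pair(a, a)), ...
So the Herbrand universe is infinite.

infinite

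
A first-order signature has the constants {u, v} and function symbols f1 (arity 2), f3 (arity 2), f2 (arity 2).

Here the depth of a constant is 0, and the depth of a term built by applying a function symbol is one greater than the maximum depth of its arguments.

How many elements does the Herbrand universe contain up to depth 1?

14

Let N_k = |{terms of depth ≤ k}|. Then N_0 = 2 and N_k = 2 + N_{k-1}^2 + N_{k-1}^2 + N_{k-1}^2 for k ≥ 1 (one summand per function symbol, arity giving the exponent).
N_0 = 2
N_1 = 2 + 2^2 + 2^2 + 2^2 = 14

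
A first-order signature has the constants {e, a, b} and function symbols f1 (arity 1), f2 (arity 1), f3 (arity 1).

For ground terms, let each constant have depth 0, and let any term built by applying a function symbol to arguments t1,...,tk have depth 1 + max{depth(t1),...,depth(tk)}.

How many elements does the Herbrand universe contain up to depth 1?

12

Let N_k count ground terms of depth at most k. Each non-constant term of depth ≤ k is some function symbol applied to depth-≤(k−1) arguments, giving N_k = 3 + N_{k-1} + N_{k-1} + N_{k-1}.
N_0 = 3
N_1 = 3 + 3 + 3 + 3 = 12
Explicitly: e, a, b, f1(e), f1(a), f1(b), f2(e), f2(a), f2(b), f3(e), f3(a), f3(b).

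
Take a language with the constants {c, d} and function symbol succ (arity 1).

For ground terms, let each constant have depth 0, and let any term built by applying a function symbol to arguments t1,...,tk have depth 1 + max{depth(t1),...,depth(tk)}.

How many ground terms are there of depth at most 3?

Write N_k for the number of ground terms of depth ≤ k. A term of depth ≤ k is either a constant or a function symbol applied to arguments of depth ≤ k−1, so N_k = 2 + N_{k-1}.
N_0 = 2
N_1 = 2 + 2 = 4
N_2 = 2 + 4 = 6
N_3 = 2 + 6 = 8

8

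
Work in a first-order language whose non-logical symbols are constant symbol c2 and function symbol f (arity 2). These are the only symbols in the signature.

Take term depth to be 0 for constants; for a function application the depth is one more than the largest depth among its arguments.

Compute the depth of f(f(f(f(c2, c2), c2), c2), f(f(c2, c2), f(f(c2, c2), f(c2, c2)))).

4

depth(f(c2, c2)) = 1 + max(0, 0) = 1
depth(f(f(c2, c2), c2)) = 1 + max(1, 0) = 2
depth(f(f(f(c2, c2), c2), c2)) = 1 + max(2, 0) = 3
depth(f(f(c2, c2), f(c2, c2))) = 1 + max(1, 1) = 2
depth(f(f(c2, c2), f(f(c2, c2), f(c2, c2)))) = 1 + max(1, 2) = 3
depth(f(f(f(f(c2, c2), c2), c2), f(f(c2, c2), f(f(c2, c2), f(c2, c2))))) = 1 + max(3, 3) = 4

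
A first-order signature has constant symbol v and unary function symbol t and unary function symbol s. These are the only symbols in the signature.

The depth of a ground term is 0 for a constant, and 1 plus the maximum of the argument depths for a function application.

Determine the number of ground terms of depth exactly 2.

4

Count level by level. With function symbols t/1, s/1, the terms of depth ≤ k are the 1 constant together with each function applied to depth-≤(k−1) tuples, so N_k = 1 + N_{k-1} + N_{k-1}.
N_0 = 1
N_1 = 1 + 1 + 1 = 3
N_2 = 1 + 3 + 3 = 7
Terms of depth exactly 2: N_2 − N_1 = 7 − 3 = 4.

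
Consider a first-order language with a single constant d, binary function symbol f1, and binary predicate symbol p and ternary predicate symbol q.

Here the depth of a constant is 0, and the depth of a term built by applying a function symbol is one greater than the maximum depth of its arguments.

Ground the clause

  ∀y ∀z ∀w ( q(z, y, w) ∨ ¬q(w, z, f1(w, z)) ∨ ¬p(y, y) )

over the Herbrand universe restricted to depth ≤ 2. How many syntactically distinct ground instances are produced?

125

Ground terms of depth ≤ 2:
  Count level by level. With function symbols f1/2, the terms of depth ≤ k are the 1 constant together with each function applied to depth-≤(k−1) tuples, so N_k = 1 + N_{k-1}^2.
  N_0 = 1
  N_1 = 1 + 1^2 = 2
  N_2 = 1 + 2^2 = 5
So there are 5 ground terms available for substitution.
The body mentions every one of the 3 quantified variables; since ground terms form a free algebra, no two substitutions collapse to the same formula.
Number of ground instances = 5^3 = 125.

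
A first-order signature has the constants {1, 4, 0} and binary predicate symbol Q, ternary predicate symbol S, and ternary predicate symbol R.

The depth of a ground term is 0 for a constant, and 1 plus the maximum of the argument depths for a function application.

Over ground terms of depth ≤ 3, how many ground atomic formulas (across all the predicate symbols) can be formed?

First count ground terms of depth ≤ 3.
With no function symbols every ground term is a constant, so there are exactly 3 ground terms at every depth bound.
N_0 = 3
N_1 = 3
N_2 = 3
N_3 = 3
Explicitly: 1, 4, 0.
So |H| = 3.
A ground atom is a predicate applied to a tuple of terms from H, so the count is the sum over predicates of |H|^arity:
  Q: 3^2 = 9;  S: 3^3 = 27;  R: 3^3 = 27
Total ground atoms: 9 + 27 + 27 = 63.

63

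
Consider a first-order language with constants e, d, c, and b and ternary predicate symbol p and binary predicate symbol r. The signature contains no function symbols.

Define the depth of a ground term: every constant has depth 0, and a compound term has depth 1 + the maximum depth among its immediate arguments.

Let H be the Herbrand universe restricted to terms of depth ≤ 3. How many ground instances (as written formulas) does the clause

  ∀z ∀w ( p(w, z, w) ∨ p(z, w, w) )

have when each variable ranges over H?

16

Ground terms of depth ≤ 3:
  With no function symbols every ground term is a constant, so there are exactly 4 ground terms at every depth bound.
  N_0 = 4
  N_1 = 4
  N_2 = 4
  N_3 = 4
So there are 4 ground terms available for substitution.
Each of z, w ranges independently over the available ground terms, and distinct assignments produce distinct instances.
Number of ground instances = 4^2 = 16.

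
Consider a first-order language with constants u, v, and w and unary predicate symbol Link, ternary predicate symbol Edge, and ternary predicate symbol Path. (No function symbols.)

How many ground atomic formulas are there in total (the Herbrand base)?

57

With no function symbols, the Herbrand universe is just the 3 constants.
Ground atoms per predicate: Link: 3, Edge: 3^3 = 27, Path: 3^3 = 27.
Herbrand base size = 3 + 27 + 27 = 57.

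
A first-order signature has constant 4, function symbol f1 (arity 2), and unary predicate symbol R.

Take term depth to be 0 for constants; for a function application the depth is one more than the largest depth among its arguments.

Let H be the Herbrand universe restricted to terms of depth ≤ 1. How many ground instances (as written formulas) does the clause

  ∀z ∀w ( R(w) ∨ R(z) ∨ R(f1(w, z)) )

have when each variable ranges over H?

Ground terms of depth ≤ 1:
  Count level by level. With function symbols f1/2, the terms of depth ≤ k are the 1 constant together with each function applied to depth-≤(k−1) tuples, so N_k = 1 + N_{k-1}^2.
  N_0 = 1
  N_1 = 1 + 1^2 = 2
So there are 2 ground terms available for substitution.
The body mentions every one of the 2 quantified variables; since ground terms form a free algebra, no two substitutions collapse to the same formula.
Number of ground instances = 2^2 = 4.

4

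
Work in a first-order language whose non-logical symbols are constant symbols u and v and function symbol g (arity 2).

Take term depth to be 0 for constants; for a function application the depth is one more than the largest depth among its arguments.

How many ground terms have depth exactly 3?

1408

Let N_k = |{terms of depth ≤ k}|. Then N_0 = 2 and N_k = 2 + N_{k-1}^2 for k ≥ 1 (one summand per function symbol, arity giving the exponent).
N_0 = 2
N_1 = 2 + 2^2 = 6
N_2 = 2 + 6^2 = 38
N_3 = 2 + 38^2 = 1446
Terms of depth exactly 3: N_3 − N_2 = 1446 − 38 = 1408.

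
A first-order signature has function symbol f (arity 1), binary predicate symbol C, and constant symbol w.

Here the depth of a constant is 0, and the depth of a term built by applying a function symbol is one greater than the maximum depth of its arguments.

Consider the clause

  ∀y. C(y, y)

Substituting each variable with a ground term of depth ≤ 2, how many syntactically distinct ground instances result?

Ground terms of depth ≤ 2:
  Count level by level. With function symbols f/1, the terms of depth ≤ k are the 1 constant together with each function applied to depth-≤(k−1) tuples, so N_k = 1 + N_{k-1}.
  N_0 = 1
  N_1 = 1 + 1 = 2
  N_2 = 1 + 2 = 3
  Explicitly: w, f(w), f(f(w)).
So there are 3 ground terms available for substitution.
The body mentions the single quantified variable y; since ground terms form a free algebra, no two substitutions collapse to the same formula.
Number of ground instances = 3.

3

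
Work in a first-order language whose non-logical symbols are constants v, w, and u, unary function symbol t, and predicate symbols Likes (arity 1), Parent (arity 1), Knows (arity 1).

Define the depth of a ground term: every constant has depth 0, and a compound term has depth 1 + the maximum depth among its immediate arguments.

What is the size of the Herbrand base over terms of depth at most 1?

18

First count ground terms of depth ≤ 1.
Let N_k = |{terms of depth ≤ k}|. Then N_0 = 3 and N_k = 3 + N_{k-1} for k ≥ 1 (one summand per function symbol, arity giving the exponent).
N_0 = 3
N_1 = 3 + 3 = 6
So |H| = 6.
For each predicate symbol, the number of ground atoms is |H| raised to its arity; summing:
  Likes: 6;  Parent: 6;  Knows: 6
Total ground atoms: 6 + 6 + 6 = 18.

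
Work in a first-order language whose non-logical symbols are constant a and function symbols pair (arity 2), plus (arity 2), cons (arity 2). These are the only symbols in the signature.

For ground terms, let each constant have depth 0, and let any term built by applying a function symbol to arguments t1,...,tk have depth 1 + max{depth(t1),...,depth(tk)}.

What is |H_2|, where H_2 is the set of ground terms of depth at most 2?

Let N_k count ground terms of depth at most k. Each non-constant term of depth ≤ k is some function symbol applied to depth-≤(k−1) arguments, giving N_k = 1 + N_{k-1}^2 + N_{k-1}^2 + N_{k-1}^2.
N_0 = 1
N_1 = 1 + 1^2 + 1^2 + 1^2 = 4
N_2 = 1 + 4^2 + 4^2 + 4^2 = 49

49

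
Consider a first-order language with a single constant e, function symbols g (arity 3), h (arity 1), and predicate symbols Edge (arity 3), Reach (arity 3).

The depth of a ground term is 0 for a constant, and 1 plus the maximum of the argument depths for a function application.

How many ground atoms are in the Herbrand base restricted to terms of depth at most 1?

First count ground terms of depth ≤ 1.
Count level by level. With function symbols g/3, h/1, the terms of depth ≤ k are the 1 constant together with each function applied to depth-≤(k−1) tuples, so N_k = 1 + N_{k-1}^3 + N_{k-1}.
N_0 = 1
N_1 = 1 + 1^3 + 1 = 3
So |H| = 3.
Each predicate of arity r yields |H|^r ground atoms (one per choice of an r-tuple from H):
  Edge: 3^3 = 27;  Reach: 3^3 = 27
Total ground atoms: 27 + 27 = 54.

54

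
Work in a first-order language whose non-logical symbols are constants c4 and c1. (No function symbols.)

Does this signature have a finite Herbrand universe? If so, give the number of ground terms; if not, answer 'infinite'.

There are no function symbols, so every ground term is one of the 2 constants.
The Herbrand universe is {c4, c1}, which is finite with 2 elements.

2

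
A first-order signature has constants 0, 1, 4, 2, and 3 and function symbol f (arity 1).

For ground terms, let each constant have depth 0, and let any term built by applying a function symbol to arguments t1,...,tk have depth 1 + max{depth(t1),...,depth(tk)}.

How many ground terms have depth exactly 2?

Write N_k for the number of ground terms of depth ≤ k. A term of depth ≤ k is either a constant or a function symbol applied to arguments of depth ≤ k−1, so N_k = 5 + N_{k-1}.
N_0 = 5
N_1 = 5 + 5 = 10
N_2 = 5 + 10 = 15
Terms of depth exactly 2: N_2 − N_1 = 15 − 10 = 5.

5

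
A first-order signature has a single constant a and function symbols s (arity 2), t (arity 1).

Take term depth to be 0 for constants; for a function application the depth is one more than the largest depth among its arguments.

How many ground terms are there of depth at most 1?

3

Let N_k = |{terms of depth ≤ k}|. Then N_0 = 1 and N_k = 1 + N_{k-1}^2 + N_{k-1} for k ≥ 1 (one summand per function symbol, arity giving the exponent).
N_0 = 1
N_1 = 1 + 1^2 + 1 = 3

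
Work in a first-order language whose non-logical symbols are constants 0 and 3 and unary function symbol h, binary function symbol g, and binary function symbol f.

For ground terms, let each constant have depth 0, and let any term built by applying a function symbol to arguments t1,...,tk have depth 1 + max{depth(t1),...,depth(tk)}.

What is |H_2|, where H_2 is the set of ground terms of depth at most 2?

Let N_k count ground terms of depth at most k. Each non-constant term of depth ≤ k is some function symbol applied to depth-≤(k−1) arguments, giving N_k = 2 + N_{k-1} + N_{k-1}^2 + N_{k-1}^2.
N_0 = 2
N_1 = 2 + 2 + 2^2 + 2^2 = 12
N_2 = 2 + 12 + 12^2 + 12^2 = 302

302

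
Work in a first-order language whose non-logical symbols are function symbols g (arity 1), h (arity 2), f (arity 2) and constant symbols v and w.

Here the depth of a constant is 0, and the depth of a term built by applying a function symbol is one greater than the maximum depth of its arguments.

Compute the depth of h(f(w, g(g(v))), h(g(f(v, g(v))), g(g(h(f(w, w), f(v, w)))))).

6

depth(g(v)) = 1 + depth(v) = 1 + 0 = 1
depth(g(g(v))) = 1 + depth(g(v)) = 1 + 1 = 2
depth(f(w, g(g(v)))) = 1 + max(0, 2) = 3
depth(f(v, g(v))) = 1 + max(0, 1) = 2
depth(g(f(v, g(v)))) = 1 + depth(f(v, g(v))) = 1 + 2 = 3
depth(f(w, w)) = 1 + max(0, 0) = 1
depth(f(v, w)) = 1 + max(0, 0) = 1
depth(h(f(w, w), f(v, w))) = 1 + max(1, 1) = 2
depth(g(h(f(w, w), f(v, w)))) = 1 + depth(h(f(w, w), f(v, w))) = 1 + 2 = 3
depth(g(g(h(f(w, w), f(v, w))))) = 1 + depth(g(h(f(w, w), f(v, w)))) = 1 + 3 = 4
depth(h(g(f(v, g(v))), g(g(h(f(w, w), f(v, w)))))) = 1 + max(3, 4) = 5
depth(h(f(w, g(g(v))), h(g(f(v, g(v))), g(g(h(f(w, w), f(v, w))))))) = 1 + max(3, 5) = 6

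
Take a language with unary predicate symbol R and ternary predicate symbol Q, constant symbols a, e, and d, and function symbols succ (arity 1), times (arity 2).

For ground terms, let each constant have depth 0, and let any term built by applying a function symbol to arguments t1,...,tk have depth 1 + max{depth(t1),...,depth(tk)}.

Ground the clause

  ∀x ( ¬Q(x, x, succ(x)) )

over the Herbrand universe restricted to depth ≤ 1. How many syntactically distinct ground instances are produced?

Ground terms of depth ≤ 1:
  Let N_k count ground terms of depth at most k. Each non-constant term of depth ≤ k is some function symbol applied to depth-≤(k−1) arguments, giving N_k = 3 + N_{k-1} + N_{k-1}^2.
  N_0 = 3
  N_1 = 3 + 3 + 3^2 = 15
So there are 15 ground terms available for substitution.
The body mentions the single quantified variable x; since ground terms form a free algebra, no two substitutions collapse to the same formula.
Number of ground instances = 15.

15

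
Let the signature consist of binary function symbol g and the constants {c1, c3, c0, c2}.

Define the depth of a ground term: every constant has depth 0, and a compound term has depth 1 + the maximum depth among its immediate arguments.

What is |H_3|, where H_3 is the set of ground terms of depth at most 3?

If N_k denotes the number of depth-≤k ground terms, the 4 constants give N_0 = 4, and each function symbol of arity r contributes N_{k-1}^r new terms at level k: N_k = 4 + N_{k-1}^2.
N_0 = 4
N_1 = 4 + 4^2 = 20
N_2 = 4 + 20^2 = 404
N_3 = 4 + 404^2 = 163220

163220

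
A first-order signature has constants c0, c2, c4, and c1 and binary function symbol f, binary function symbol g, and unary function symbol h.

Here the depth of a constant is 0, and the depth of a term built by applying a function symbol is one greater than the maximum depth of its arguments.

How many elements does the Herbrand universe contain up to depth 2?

Count level by level. With function symbols f/2, g/2, h/1, the terms of depth ≤ k are the 4 constants together with each function applied to depth-≤(k−1) tuples, so N_k = 4 + N_{k-1}^2 + N_{k-1}^2 + N_{k-1}.
N_0 = 4
N_1 = 4 + 4^2 + 4^2 + 4 = 40
N_2 = 4 + 40^2 + 40^2 + 40 = 3244

3244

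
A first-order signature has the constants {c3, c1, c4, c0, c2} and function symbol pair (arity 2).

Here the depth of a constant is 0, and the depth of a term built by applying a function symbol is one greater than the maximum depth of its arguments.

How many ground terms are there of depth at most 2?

905

If N_k denotes the number of depth-≤k ground terms, the 5 constants give N_0 = 5, and each function symbol of arity r contributes N_{k-1}^r new terms at level k: N_k = 5 + N_{k-1}^2.
N_0 = 5
N_1 = 5 + 5^2 = 30
N_2 = 5 + 30^2 = 905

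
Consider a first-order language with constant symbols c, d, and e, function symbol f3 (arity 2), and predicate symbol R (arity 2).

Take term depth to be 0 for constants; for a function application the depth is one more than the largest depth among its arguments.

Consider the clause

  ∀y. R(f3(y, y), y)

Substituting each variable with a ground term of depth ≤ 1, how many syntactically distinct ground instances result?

Ground terms of depth ≤ 1:
  Let N_k count ground terms of depth at most k. Each non-constant term of depth ≤ k is some function symbol applied to depth-≤(k−1) arguments, giving N_k = 3 + N_{k-1}^2.
  N_0 = 3
  N_1 = 3 + 3^2 = 12
So there are 12 ground terms available for substitution.
The body mentions the single quantified variable y; since ground terms form a free algebra, no two substitutions collapse to the same formula.
Number of ground instances = 12.

12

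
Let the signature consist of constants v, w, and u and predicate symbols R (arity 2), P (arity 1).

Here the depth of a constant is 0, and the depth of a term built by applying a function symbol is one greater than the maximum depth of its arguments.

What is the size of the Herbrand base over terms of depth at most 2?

12

First count ground terms of depth ≤ 2.
With no function symbols every ground term is a constant, so there are exactly 3 ground terms at every depth bound.
N_0 = 3
N_1 = 3
N_2 = 3
So |H| = 3.
Each predicate of arity r yields |H|^r ground atoms (one per choice of an r-tuple from H):
  R: 3^2 = 9;  P: 3
Total ground atoms: 9 + 3 = 12.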